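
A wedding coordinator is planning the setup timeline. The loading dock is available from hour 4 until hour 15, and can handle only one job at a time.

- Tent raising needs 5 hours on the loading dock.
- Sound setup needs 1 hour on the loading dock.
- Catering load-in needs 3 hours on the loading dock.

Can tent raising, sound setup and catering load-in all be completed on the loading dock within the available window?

The loading dock window is 15 − 4 = 11 hours.
Running back to back, the jobs need 5 + 1 + 3 = 9 hours on the loading dock.
Since 9 ≤ 11, they fit within the window.

Yes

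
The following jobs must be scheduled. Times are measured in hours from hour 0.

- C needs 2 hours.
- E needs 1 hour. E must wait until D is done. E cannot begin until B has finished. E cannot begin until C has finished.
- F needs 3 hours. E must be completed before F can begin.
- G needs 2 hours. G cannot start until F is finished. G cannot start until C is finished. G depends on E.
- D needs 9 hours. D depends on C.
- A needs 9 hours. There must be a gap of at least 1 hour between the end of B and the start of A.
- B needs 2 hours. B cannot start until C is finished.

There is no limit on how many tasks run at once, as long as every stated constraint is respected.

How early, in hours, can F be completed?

Nothing blocks C, so it runs from hour 0 to hour 2.
D waits on C (finishes hour 2), so it starts at hour 2 and finishes at 2 + 9 = hour 11.
B cannot begin until C (finishes hour 2). It runs from hour 2 to 2 + 2 = hour 4.
E has to wait for D (finishes hour 11); B (finishes hour 4); C (finishes hour 2). The latest of these is hour 11, so E runs hour 11 to 11 + 1 = hour 12.
F waits on E (finishes hour 12), so it starts at hour 12 and finishes at 12 + 3 = hour 15.

15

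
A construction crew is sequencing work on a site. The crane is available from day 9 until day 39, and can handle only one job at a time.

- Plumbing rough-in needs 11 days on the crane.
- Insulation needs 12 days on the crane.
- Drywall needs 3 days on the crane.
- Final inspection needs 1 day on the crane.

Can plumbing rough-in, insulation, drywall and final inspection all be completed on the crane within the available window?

The crane window is 39 − 9 = 30 days.
Running back to back, the jobs need 11 + 12 + 3 + 1 = 27 days on the crane.
Since 27 ≤ 30, they fit within the window.

Yes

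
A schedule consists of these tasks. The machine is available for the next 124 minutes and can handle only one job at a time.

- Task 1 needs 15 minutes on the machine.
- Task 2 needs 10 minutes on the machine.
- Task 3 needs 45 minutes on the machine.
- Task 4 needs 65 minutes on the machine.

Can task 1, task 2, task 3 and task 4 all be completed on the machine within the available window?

No

Running back to back, the jobs need 15 + 10 + 45 + 65 = 135 minutes on the machine.
Since 135 > 124, they cannot all fit.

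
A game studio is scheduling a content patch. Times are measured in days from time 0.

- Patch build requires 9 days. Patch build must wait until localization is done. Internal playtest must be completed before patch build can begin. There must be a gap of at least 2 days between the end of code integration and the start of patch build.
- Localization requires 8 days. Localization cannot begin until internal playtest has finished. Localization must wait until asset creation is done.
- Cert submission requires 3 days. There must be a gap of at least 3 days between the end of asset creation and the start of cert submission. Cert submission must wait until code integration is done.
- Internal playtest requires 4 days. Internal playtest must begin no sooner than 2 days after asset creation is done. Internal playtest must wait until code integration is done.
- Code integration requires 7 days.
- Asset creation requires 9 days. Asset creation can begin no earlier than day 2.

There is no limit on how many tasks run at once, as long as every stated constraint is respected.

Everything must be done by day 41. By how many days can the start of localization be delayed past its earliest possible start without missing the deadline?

Code integration can start immediately at day 0; it finishes at day 7.
Asset creation cannot begin until its own release at day 2. It runs from day 2 to 2 + 9 = day 11.
Internal playtest needs all of asset creation (finishes day 11, plus 2-day gap → day 13); code integration (finishes day 7). That puts its earliest start at day 13; it finishes at 13 + 4 = day 17.
Localization cannot start until internal playtest (finishes day 17); asset creation (finishes day 11). The controlling bound is day 17, so localization finishes at 17 + 8 = day 25.

Working backward from the deadline:
Nothing follows patch build; the deadline of day 41 is its only limit. It must start by 41 − 9 = day 32.
Localization has to be done before patch build (must start by day 32). That means finishing by day 32, i.e. starting by 32 − 8 = day 24.
So localization can start as early as day 17 and as late as day 24, giving 24 − 17 = 7 days of slack.

7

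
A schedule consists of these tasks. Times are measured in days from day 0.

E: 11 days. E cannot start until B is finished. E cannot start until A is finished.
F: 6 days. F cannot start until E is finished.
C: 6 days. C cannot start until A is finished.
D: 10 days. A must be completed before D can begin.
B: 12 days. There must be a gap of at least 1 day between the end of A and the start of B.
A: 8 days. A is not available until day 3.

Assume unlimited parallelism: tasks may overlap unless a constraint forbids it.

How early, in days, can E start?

24

After its own release at day 3, A can start at day 3 and finishes at day 11.
B waits on A (finishes day 11, plus 1-day gap → day 12), so it starts at day 12 and finishes at 12 + 12 = day 24.
E waits on B (finishes day 24); A (finishes day 11). The latest of these is day 24, which is the earliest E can start.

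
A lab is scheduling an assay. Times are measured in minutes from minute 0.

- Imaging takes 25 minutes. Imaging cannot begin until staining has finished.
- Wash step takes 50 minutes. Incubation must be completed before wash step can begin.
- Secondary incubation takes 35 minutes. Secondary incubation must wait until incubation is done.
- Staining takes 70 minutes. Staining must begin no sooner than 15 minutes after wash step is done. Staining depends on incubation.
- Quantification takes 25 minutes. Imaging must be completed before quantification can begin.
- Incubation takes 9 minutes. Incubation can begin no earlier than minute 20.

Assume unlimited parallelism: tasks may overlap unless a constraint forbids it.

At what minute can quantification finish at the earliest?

After its own release at minute 20, incubation can start at minute 20 and finishes at minute 29.
Wash step waits on incubation (finishes minute 29), so it starts at minute 29 and finishes at 29 + 50 = minute 79.
Staining cannot start until wash step (finishes minute 79, plus 15-minute gap → minute 94); incubation (finishes minute 29). The controlling bound is minute 94, so staining finishes at 94 + 70 = minute 164.
Imaging cannot begin until staining (finishes minute 164). It runs from minute 164 to 164 + 25 = minute 189.
Quantification cannot begin until imaging (finishes minute 189). It runs from minute 189 to 189 + 25 = minute 214.

214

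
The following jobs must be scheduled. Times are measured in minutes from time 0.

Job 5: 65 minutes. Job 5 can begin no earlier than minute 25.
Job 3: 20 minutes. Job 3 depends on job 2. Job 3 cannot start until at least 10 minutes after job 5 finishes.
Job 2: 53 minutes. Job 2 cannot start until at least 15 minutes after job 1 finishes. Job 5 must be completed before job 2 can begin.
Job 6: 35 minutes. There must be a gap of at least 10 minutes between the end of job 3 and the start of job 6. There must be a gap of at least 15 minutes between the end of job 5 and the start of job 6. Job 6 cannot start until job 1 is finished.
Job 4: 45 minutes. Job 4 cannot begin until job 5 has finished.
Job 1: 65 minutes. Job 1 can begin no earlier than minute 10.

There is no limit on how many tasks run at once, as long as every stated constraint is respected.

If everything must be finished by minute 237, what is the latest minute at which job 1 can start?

39

Job 6 must finish by minute 237; it takes 35 minutes, so it must start by 237 − 35 = minute 202.
Since job 6 (must start by minute 202, minus 10-minute gap → minute 192) depends on it, job 3 must finish by minute 192. Backing off its 20-minute duration gives a latest start of minute 172.
Job 2 must finish before job 3 (must start by minute 172). With a 53-minute duration, job 2 must start by 172 − 53 = minute 119.
Job 1 must finish in time for job 2 (must start by minute 119, minus 15-minute gap → minute 104); job 6 (must start by minute 202). The tightest is minute 104, so job 1 must start by 104 − 65 = minute 39.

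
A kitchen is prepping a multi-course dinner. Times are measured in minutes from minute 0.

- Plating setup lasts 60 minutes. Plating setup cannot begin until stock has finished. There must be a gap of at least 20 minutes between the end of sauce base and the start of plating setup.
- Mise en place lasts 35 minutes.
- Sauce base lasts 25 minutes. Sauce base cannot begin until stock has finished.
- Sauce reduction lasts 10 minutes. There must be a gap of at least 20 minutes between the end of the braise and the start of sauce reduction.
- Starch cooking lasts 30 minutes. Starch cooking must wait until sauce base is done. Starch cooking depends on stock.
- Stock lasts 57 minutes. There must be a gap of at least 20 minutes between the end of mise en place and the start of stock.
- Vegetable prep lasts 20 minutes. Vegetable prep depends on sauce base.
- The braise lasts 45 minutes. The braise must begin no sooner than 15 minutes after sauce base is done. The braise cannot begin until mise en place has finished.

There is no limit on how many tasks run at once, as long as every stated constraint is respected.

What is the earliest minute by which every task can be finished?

227

Mise en place can start immediately at minute 0; it finishes at minute 35.
Stock cannot begin until mise en place (finishes minute 35, plus 20-minute gap → minute 55). It runs from minute 55 to 55 + 57 = minute 112.
Sauce base waits on stock (finishes minute 112), so it starts at minute 112 and finishes at 112 + 25 = minute 137.
Plating setup has to wait for stock (finishes minute 112); sauce base (finishes minute 137, plus 20-minute gap → minute 157). The latest of these is minute 157, so plating setup runs minute 157 to 157 + 60 = minute 217.
Starch cooking has to wait for sauce base (finishes minute 137); stock (finishes minute 112). The latest of these is minute 137, so starch cooking runs minute 137 to 137 + 30 = minute 167.
After sauce base (finishes minute 137), vegetable prep can start at minute 137 and finishes at minute 157.
For the braise: sauce base (finishes minute 137, plus 15-minute gap → minute 152); mise en place (finishes minute 35). Taking the maximum gives a start of minute 152, and it finishes at 152 + 45 = minute 197.
Sauce reduction cannot begin until the braise (finishes minute 197, plus 20-minute gap → minute 217). It runs from minute 217 to 217 + 10 = minute 227.
All tasks are finished once the last one completes. Finish times: Mise en place at 35, Stock at 112, Sauce base at 137, The braise at 197, Vegetable prep at 157, Sauce reduction at 227, Starch cooking at 167, Plating setup at 217. The latest is minute 227.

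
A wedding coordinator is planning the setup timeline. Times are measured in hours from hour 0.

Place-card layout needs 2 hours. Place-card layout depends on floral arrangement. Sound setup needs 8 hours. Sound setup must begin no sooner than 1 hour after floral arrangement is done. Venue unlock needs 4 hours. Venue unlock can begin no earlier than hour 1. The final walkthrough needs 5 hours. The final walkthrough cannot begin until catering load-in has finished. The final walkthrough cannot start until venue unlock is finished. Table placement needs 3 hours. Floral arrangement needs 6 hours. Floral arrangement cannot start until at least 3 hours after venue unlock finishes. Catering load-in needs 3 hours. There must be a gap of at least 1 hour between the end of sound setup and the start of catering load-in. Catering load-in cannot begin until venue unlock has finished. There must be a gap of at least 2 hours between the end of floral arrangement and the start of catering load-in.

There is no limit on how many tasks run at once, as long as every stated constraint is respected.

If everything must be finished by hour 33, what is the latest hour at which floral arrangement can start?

9

The final walkthrough must finish by hour 33; it takes 5 hours, so it must start by 33 − 5 = hour 28.
Catering load-in must finish before the final walkthrough (must start by hour 28). With a 3-hour duration, catering load-in must start by 28 − 3 = hour 25.
Sound setup feeds into catering load-in (must start by hour 25, minus 1-hour gap → hour 24); so sound setup must finish by hour 24 and therefore start by hour 16.
Place-card layout has no dependents, so it just needs to finish by hour 33. Starting by 33 − 2 = hour 31 achieves that.
Floral arrangement feeds sound setup (must start by hour 16, minus 1-hour gap → hour 15); catering load-in (must start by hour 25, minus 2-hour gap → hour 23); place-card layout (must start by hour 31). Taking the minimum, floral arrangement must finish by hour 15 and start by 15 − 6 = hour 9.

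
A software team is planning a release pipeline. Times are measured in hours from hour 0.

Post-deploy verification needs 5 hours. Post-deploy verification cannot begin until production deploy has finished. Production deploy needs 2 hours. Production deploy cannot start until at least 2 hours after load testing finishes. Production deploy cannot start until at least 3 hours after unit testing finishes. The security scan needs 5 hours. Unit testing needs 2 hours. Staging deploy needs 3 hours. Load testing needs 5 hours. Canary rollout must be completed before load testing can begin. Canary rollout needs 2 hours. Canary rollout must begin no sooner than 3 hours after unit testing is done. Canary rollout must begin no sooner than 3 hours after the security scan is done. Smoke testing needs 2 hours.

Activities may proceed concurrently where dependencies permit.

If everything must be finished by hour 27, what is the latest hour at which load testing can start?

To finish by hour 27, post-deploy verification (duration 5) must start no later than hour 22.
Since post-deploy verification (must start by hour 22) depends on it, production deploy must finish by hour 22. Backing off its 2-hour duration gives a latest start of hour 20.
Load testing must finish before production deploy (must start by hour 20, minus 2-hour gap → hour 18). With a 5-hour duration, load testing must start by 18 − 5 = hour 13.

13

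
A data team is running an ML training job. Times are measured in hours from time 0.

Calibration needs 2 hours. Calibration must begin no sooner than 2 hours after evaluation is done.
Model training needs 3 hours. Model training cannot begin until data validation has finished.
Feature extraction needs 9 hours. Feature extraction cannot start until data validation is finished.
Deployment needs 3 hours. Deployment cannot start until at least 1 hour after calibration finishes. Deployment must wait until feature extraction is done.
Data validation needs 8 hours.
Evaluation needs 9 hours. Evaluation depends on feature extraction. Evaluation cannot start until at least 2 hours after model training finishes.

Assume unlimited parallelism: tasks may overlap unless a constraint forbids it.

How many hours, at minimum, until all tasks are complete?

Data validation can start immediately at hour 0; it finishes at hour 8.
After data validation (finishes hour 8), model training can start at hour 8 and finishes at hour 11.
After data validation (finishes hour 8), feature extraction can start at hour 8 and finishes at hour 17.
Evaluation needs all of feature extraction (finishes hour 17); model training (finishes hour 11, plus 2-hour gap → hour 13). That puts its earliest start at hour 17; it finishes at 17 + 9 = hour 26.
Calibration waits on evaluation (finishes hour 26, plus 2-hour gap → hour 28), so it starts at hour 28 and finishes at 28 + 2 = hour 30.
Deployment needs all of calibration (finishes hour 30, plus 1-hour gap → hour 31); feature extraction (finishes hour 17). That puts its earliest start at hour 31; it finishes at 31 + 3 = hour 34.
All tasks are finished once the last one completes. Finish times: Data validation at 8, Feature extraction at 17, Model training at 11, Evaluation at 26, Calibration at 30, Deployment at 34. The latest is hour 34.

34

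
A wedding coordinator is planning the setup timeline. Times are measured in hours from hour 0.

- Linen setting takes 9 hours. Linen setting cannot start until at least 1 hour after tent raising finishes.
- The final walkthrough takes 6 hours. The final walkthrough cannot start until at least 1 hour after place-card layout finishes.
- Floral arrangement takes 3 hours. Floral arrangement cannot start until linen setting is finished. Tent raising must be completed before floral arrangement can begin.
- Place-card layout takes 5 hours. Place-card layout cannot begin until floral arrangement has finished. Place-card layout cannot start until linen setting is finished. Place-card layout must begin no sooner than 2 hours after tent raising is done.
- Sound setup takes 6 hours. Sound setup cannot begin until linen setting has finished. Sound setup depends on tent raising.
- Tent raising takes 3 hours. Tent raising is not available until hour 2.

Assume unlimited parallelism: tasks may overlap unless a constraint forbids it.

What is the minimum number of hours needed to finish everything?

30

Tent raising cannot begin until its own release at hour 2. It runs from hour 2 to 2 + 3 = hour 5.
Linen setting waits on tent raising (finishes hour 5, plus 1-hour gap → hour 6), so it starts at hour 6 and finishes at 6 + 9 = hour 15.
Sound setup cannot start until linen setting (finishes hour 15); tent raising (finishes hour 5). The controlling bound is hour 15, so sound setup finishes at 15 + 6 = hour 21.
Floral arrangement cannot start until linen setting (finishes hour 15); tent raising (finishes hour 5). The controlling bound is hour 15, so floral arrangement finishes at 15 + 3 = hour 18.
Place-card layout has to wait for floral arrangement (finishes hour 18); linen setting (finishes hour 15); tent raising (finishes hour 5, plus 2-hour gap → hour 7). The latest of these is hour 18, so place-card layout runs hour 18 to 18 + 5 = hour 23.
The final walkthrough waits on place-card layout (finishes hour 23, plus 1-hour gap → hour 24), so it starts at hour 24 and finishes at 24 + 6 = hour 30.
All tasks are finished once the last one completes. Finish times: Tent raising at 5, Linen setting at 15, Floral arrangement at 18, Sound setup at 21, Place-card layout at 23, The final walkthrough at 30. The latest is hour 30.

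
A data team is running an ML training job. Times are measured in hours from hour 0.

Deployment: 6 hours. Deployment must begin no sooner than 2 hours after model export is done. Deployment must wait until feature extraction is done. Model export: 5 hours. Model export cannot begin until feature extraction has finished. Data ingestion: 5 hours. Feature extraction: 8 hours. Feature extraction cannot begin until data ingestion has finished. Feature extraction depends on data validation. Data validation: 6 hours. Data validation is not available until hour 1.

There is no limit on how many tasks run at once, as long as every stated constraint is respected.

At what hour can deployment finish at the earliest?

After its own release at hour 1, data validation can start at hour 1 and finishes at hour 7.
Data ingestion has no prerequisites, so it starts at hour 0 and finishes at hour 5.
Feature extraction has to wait for data ingestion (finishes hour 5); data validation (finishes hour 7). The latest of these is hour 7, so feature extraction runs hour 7 to 7 + 8 = hour 15.
Model export cannot begin until feature extraction (finishes hour 15). It runs from hour 15 to 15 + 5 = hour 20.
Deployment needs all of model export (finishes hour 20, plus 2-hour gap → hour 22); feature extraction (finishes hour 15). That puts its earliest start at hour 22; it finishes at 22 + 6 = hour 28.

28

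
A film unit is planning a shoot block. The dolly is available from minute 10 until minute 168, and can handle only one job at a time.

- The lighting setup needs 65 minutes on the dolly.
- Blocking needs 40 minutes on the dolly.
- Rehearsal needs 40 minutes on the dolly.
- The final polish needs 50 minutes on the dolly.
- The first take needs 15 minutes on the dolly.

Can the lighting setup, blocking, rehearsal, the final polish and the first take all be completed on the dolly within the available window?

No

The dolly window is 168 − 10 = 158 minutes.
Running back to back, the jobs need 65 + 40 + 40 + 50 + 15 = 210 minutes on the dolly.
Since 210 > 158, they cannot all fit.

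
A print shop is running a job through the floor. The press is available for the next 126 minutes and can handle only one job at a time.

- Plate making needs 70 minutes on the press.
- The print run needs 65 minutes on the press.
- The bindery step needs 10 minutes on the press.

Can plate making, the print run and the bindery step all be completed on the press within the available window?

Running back to back, the jobs need 70 + 65 + 10 = 145 minutes on the press.
Since 145 > 126, they cannot all fit.

No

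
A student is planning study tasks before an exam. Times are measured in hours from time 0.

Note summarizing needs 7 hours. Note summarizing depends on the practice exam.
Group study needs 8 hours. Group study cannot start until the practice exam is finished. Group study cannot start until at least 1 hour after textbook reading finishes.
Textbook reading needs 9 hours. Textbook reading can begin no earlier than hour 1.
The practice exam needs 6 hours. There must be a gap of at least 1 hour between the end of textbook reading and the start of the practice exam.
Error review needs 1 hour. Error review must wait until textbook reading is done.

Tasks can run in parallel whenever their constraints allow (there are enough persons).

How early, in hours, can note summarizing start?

17

Textbook reading waits on its own release at hour 1, so it starts at hour 1 and finishes at 1 + 9 = hour 10.
The practice exam cannot begin until textbook reading (finishes hour 10, plus 1-hour gap → hour 11). It runs from hour 11 to 11 + 6 = hour 17.
Note summarizing waits on the practice exam (finishes hour 17), so the earliest it can start is hour 17.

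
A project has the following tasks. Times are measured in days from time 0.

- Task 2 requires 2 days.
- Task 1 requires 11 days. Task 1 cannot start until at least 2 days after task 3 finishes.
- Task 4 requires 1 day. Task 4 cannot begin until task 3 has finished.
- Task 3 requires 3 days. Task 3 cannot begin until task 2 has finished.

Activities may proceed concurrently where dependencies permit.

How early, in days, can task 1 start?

Task 2 can start immediately at day 0; it finishes at day 2.
Task 3 cannot begin until task 2 (finishes day 2). It runs from day 2 to 2 + 3 = day 5.
Task 1 waits on task 3 (finishes day 5, plus 2-day gap → day 7), so the earliest it can start is day 7.

7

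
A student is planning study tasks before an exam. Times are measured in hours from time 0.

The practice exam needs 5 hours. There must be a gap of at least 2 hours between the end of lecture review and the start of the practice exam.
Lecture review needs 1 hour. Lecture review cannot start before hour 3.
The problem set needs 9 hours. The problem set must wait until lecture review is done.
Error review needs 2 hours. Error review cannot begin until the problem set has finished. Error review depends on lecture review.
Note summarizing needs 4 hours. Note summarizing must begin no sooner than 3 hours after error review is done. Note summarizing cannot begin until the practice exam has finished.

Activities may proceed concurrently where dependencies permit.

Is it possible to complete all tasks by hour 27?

Yes

Lecture review waits on its own release at hour 3, so it starts at hour 3 and finishes at 3 + 1 = hour 4.
After lecture review (finishes hour 4, plus 2-hour gap → hour 6), the practice exam can start at hour 6 and finishes at hour 11.
The problem set waits on lecture review (finishes hour 4), so it starts at hour 4 and finishes at 4 + 9 = hour 13.
For error review: the problem set (finishes hour 13); lecture review (finishes hour 4). Taking the maximum gives a start of hour 13, and it finishes at 13 + 2 = hour 15.
Note summarizing cannot start until error review (finishes hour 15, plus 3-hour gap → hour 18); the practice exam (finishes hour 11). The controlling bound is hour 18, so note summarizing finishes at 18 + 4 = hour 22.
Every task is finished by hour 22, which is no later than the deadline of 27, so the schedule is feasible.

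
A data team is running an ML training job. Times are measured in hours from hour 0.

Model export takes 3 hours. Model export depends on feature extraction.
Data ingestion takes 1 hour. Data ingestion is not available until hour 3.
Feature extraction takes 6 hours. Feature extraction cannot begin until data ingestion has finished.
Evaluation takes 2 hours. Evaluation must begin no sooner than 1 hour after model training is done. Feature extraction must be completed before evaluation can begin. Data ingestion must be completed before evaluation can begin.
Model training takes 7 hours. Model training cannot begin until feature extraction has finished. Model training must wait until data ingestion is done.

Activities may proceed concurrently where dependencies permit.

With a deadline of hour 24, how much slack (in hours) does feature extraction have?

4

Data ingestion waits on its own release at hour 3, so it starts at hour 3 and finishes at 3 + 1 = hour 4.
Feature extraction cannot begin until data ingestion (finishes hour 4). It runs from hour 4 to 4 + 6 = hour 10.

Working backward from the deadline:
Nothing follows evaluation; the deadline of hour 24 is its only limit. It must start by 24 − 2 = hour 22.
Model training feeds into evaluation (must start by hour 22, minus 1-hour gap → hour 21); so model training must finish by hour 21 and therefore start by hour 14.
Model export must finish by hour 24; it takes 3 hours, so it must start by 24 − 3 = hour 21.
Feature extraction must finish in time for model training (must start by hour 14); evaluation (must start by hour 22); model export (must start by hour 21). The tightest is hour 14, so feature extraction must start by 14 − 6 = hour 8.
So feature extraction can start as early as hour 4 and as late as hour 8, giving 8 − 4 = 4 hours of slack.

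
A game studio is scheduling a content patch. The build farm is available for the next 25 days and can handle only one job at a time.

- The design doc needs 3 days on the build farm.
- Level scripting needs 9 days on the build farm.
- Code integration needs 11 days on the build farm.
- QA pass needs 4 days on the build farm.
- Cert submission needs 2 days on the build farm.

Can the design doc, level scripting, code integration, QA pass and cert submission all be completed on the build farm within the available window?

Running back to back, the jobs need 3 + 9 + 11 + 4 + 2 = 29 days on the build farm.
Since 29 > 25, they cannot all fit.

No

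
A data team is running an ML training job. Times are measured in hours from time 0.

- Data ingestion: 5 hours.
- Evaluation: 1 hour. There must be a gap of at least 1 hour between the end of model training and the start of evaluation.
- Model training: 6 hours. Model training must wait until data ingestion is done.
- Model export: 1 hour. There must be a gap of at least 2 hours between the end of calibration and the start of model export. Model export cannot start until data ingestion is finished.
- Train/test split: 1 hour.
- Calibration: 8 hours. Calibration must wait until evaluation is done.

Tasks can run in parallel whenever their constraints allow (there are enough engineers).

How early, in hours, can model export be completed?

24

Data ingestion can start immediately at hour 0; it finishes at hour 5.
After data ingestion (finishes hour 5), model training can start at hour 5 and finishes at hour 11.
Evaluation waits on model training (finishes hour 11, plus 1-hour gap → hour 12), so it starts at hour 12 and finishes at 12 + 1 = hour 13.
Calibration waits on evaluation (finishes hour 13), so it starts at hour 13 and finishes at 13 + 8 = hour 21.
Model export cannot start until calibration (finishes hour 21, plus 2-hour gap → hour 23); data ingestion (finishes hour 5). The controlling bound is hour 23, so model export finishes at 23 + 1 = hour 24.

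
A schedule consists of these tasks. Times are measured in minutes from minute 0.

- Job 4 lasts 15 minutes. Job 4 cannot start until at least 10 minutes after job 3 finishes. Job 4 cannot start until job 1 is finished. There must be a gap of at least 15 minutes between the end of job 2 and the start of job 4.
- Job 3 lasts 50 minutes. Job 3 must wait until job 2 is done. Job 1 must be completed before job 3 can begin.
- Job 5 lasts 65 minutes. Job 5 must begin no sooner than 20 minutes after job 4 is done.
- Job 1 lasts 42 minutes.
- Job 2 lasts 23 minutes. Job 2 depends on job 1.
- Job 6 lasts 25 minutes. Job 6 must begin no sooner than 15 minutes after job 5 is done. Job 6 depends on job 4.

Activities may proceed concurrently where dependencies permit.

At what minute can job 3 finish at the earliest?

Nothing blocks job 1, so it runs from minute 0 to minute 42.
Job 2 waits on job 1 (finishes minute 42), so it starts at minute 42 and finishes at 42 + 23 = minute 65.
Job 3 needs all of job 2 (finishes minute 65); job 1 (finishes minute 42). That puts its earliest start at minute 65; it finishes at 65 + 50 = minute 115.

115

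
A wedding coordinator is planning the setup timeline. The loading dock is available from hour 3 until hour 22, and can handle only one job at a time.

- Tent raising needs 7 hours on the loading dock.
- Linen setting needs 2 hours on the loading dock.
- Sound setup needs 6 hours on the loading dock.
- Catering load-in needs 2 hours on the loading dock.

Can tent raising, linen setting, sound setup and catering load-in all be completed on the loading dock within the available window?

Yes

The loading dock window is 22 − 3 = 19 hours.
Running back to back, the jobs need 7 + 2 + 6 + 2 = 17 hours on the loading dock.
Since 17 ≤ 19, they fit within the window.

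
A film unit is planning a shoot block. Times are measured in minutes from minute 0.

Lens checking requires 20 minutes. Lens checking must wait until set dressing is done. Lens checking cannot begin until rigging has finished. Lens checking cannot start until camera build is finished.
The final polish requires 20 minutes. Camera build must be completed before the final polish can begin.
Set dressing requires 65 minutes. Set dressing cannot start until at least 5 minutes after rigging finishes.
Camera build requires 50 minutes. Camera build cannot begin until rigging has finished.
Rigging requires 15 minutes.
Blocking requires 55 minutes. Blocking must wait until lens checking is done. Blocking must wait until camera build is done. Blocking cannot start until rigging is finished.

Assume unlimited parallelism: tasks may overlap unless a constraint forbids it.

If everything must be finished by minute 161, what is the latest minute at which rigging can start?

Blocking has no dependents, so it just needs to finish by minute 161. Starting by 161 − 55 = minute 106 achieves that.
Since blocking (must start by minute 106) depends on it, lens checking must finish by minute 106. Backing off its 20-minute duration gives a latest start of minute 86.
Set dressing feeds into lens checking (must start by minute 86); so set dressing must finish by minute 86 and therefore start by minute 21.
To finish by minute 161, the final polish (duration 20) must start no later than minute 141.
Camera build feeds lens checking (must start by minute 86); blocking (must start by minute 106); the final polish (must start by minute 141). Taking the minimum, camera build must finish by minute 86 and start by 86 − 50 = minute 36.
Rigging has several dependents: set dressing (must start by minute 21, minus 5-minute gap → minute 16); camera build (must start by minute 36); lens checking (must start by minute 86); blocking (must start by minute 106). The earliest of those limits is minute 16, so rigging must start by 16 − 15 = minute 1.

1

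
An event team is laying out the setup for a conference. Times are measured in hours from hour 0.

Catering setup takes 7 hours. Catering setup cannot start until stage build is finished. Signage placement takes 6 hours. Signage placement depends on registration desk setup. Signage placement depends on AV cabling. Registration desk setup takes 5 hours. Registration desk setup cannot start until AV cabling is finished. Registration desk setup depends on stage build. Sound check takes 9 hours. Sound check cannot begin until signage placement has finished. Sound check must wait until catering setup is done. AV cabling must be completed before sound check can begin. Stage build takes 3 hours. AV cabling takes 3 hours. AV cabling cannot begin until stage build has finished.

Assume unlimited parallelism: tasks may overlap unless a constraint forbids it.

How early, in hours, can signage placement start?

Nothing blocks stage build, so it runs from hour 0 to hour 3.
AV cabling cannot begin until stage build (finishes hour 3). It runs from hour 3 to 3 + 3 = hour 6.
Registration desk setup needs all of AV cabling (finishes hour 6); stage build (finishes hour 3). That puts its earliest start at hour 6; it finishes at 6 + 5 = hour 11.
Signage placement waits on registration desk setup (finishes hour 11); AV cabling (finishes hour 6). The latest of these is hour 11, which is the earliest signage placement can start.

11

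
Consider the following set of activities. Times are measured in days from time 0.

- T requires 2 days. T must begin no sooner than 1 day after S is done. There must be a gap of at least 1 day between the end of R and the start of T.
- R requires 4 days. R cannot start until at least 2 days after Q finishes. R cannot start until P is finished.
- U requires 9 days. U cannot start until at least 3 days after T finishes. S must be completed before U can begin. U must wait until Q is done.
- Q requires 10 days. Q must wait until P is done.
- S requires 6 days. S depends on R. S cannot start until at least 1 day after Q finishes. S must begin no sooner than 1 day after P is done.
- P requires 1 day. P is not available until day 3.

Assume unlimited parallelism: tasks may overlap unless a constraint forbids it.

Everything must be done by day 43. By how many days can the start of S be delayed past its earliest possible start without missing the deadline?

2

After its own release at day 3, P can start at day 3 and finishes at day 4.
After P (finishes day 4), Q can start at day 4 and finishes at day 14.
For R: Q (finishes day 14, plus 2-day gap → day 16); P (finishes day 4). Taking the maximum gives a start of day 16, and it finishes at 16 + 4 = day 20.
For S: R (finishes day 20); Q (finishes day 14, plus 1-day gap → day 15); P (finishes day 4, plus 1-day gap → day 5). Taking the maximum gives a start of day 20, and it finishes at 20 + 6 = day 26.

Working backward from the deadline:
U must finish by day 43; it takes 9 days, so it must start by 43 − 9 = day 34.
T must finish before U (must start by day 34, minus 3-day gap → day 31). With a 2-day duration, T must start by 31 − 2 = day 29.
S must finish in time for T (must start by day 29, minus 1-day gap → day 28); U (must start by day 34). The tightest is day 28, so S must start by 28 − 6 = day 22.
So S can start as early as day 20 and as late as day 22, giving 22 − 20 = 2 days of slack.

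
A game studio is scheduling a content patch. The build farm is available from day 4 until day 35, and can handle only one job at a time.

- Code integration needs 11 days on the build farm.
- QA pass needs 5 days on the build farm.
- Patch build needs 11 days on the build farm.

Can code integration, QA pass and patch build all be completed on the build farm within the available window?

Yes

The build farm window is 35 − 4 = 31 days.
Running back to back, the jobs need 11 + 5 + 11 = 27 days on the build farm.
Since 27 ≤ 31, they fit within the window.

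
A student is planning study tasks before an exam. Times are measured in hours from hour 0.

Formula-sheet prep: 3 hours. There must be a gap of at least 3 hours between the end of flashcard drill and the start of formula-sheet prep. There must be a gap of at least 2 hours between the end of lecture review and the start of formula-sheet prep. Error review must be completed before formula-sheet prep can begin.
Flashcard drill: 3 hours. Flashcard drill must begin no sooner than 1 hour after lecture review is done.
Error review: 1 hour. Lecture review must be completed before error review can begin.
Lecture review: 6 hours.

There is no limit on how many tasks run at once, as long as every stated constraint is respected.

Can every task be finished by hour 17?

Yes

Nothing blocks lecture review, so it runs from hour 0 to hour 6.
Error review cannot begin until lecture review (finishes hour 6). It runs from hour 6 to 6 + 1 = hour 7.
Flashcard drill waits on lecture review (finishes hour 6, plus 1-hour gap → hour 7), so it starts at hour 7 and finishes at 7 + 3 = hour 10.
Formula-sheet prep needs all of flashcard drill (finishes hour 10, plus 3-hour gap → hour 13); lecture review (finishes hour 6, plus 2-hour gap → hour 8); error review (finishes hour 7). That puts its earliest start at hour 13; it finishes at 13 + 3 = hour 16.
Every task is finished by hour 16, which is no later than the deadline of 17, so the schedule is feasible.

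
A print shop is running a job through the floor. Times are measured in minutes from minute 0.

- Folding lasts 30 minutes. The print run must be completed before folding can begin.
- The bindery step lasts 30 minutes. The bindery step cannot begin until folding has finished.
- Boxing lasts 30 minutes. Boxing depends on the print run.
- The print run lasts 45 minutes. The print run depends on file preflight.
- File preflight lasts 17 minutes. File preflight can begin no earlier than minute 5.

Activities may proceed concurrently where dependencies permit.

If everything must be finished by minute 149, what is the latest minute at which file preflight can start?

27

To finish by minute 149, the bindery step (duration 30) must start no later than minute 119.
Folding has to be done before the bindery step (must start by minute 119). That means finishing by minute 119, i.e. starting by 119 − 30 = minute 89.
Boxing must finish by minute 149; it takes 30 minutes, so it must start by 149 − 30 = minute 119.
For the print run: folding (must start by minute 89); boxing (must start by minute 119). The most restrictive is minute 89; with a 45-minute duration, the print run must start by minute 44.
Since the print run (must start by minute 44) depends on it, file preflight must finish by minute 44. Backing off its 17-minute duration gives a latest start of minute 27.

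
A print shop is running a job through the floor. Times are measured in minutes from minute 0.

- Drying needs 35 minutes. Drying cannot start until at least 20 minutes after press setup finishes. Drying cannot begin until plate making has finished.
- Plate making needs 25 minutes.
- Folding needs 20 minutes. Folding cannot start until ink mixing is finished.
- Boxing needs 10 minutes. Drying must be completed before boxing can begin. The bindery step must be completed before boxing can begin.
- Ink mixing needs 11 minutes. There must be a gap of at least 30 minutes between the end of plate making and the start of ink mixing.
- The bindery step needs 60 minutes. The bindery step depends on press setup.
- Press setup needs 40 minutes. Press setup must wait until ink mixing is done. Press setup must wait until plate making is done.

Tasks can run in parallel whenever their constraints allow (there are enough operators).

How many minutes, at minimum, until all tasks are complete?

176

Nothing blocks plate making, so it runs from minute 0 to minute 25.
Ink mixing cannot begin until plate making (finishes minute 25, plus 30-minute gap → minute 55). It runs from minute 55 to 55 + 11 = minute 66.
Folding cannot begin until ink mixing (finishes minute 66). It runs from minute 66 to 66 + 20 = minute 86.
For press setup: ink mixing (finishes minute 66); plate making (finishes minute 25). Taking the maximum gives a start of minute 66, and it finishes at 66 + 40 = minute 106.
After press setup (finishes minute 106), the bindery step can start at minute 106 and finishes at minute 166.
Drying needs all of press setup (finishes minute 106, plus 20-minute gap → minute 126); plate making (finishes minute 25). That puts its earliest start at minute 126; it finishes at 126 + 35 = minute 161.
Boxing cannot start until drying (finishes minute 161); the bindery step (finishes minute 166). The controlling bound is minute 166, so boxing finishes at 166 + 10 = minute 176.
All tasks are finished once the last one completes. Finish times: Plate making at 25, Ink mixing at 66, Press setup at 106, Drying at 161, Folding at 86, The bindery step at 166, Boxing at 176. The latest is minute 176.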